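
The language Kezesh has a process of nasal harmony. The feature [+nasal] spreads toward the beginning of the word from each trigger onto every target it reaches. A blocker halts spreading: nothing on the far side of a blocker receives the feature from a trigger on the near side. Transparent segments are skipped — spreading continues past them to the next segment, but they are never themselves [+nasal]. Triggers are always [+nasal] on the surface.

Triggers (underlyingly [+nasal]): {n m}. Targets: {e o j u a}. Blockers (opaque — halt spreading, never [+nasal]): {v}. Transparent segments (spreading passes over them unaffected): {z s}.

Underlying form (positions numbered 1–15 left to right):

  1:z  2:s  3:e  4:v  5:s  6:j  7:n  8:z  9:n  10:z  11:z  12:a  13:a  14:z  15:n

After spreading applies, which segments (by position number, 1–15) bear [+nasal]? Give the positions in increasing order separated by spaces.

From /n/ at 7 leftward: 6 /j/ → [+nasal]; 5 /s/ transparent; 4 /v/ blocks.
From /n/ at 9 leftward: 8 /z/ transparent; 7 /n/ is itself a trigger — this domain ends here.
From /n/ at 15 leftward: 14 /z/ transparent; 13 /a/ → [+nasal]; 12 /a/ → [+nasal]; 11 /z/ transparent; 10 /z/ transparent; 9 /n/ is itself a trigger — this domain ends here.
Target with no active source: position 3 stays [-nasal].

6 7 9 12 13 15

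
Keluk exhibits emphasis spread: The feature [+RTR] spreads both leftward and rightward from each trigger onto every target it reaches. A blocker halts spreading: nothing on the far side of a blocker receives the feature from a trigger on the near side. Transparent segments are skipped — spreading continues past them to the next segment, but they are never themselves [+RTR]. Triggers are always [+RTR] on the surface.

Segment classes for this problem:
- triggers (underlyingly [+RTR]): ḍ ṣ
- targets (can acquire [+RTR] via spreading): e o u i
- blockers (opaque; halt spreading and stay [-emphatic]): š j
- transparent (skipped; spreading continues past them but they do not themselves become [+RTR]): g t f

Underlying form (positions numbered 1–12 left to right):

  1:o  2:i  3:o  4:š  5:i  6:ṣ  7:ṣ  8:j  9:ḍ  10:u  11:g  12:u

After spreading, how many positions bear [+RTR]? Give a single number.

From /ṣ/ at 6 rightward: 7 /ṣ/ is itself a trigger — this domain ends here.
From /ṣ/ at 6 leftward: 5 /i/ → [+RTR]; 4 /š/ blocks.
From /ṣ/ at 7 rightward: 8 /j/ blocks.
From /ṣ/ at 7 leftward: 6 /ṣ/ is itself a trigger — this domain ends here.
From /ḍ/ at 9 rightward: 10 /u/ → [+RTR]; 11 /g/ transparent; 12 /u/ → [+RTR]; word edge.
From /ḍ/ at 9 leftward: 8 /j/ blocks.
Targets with no active source: positions 1 2 3 stay [-emphatic].
[+RTR] positions on the surface: 5 6 7 9 10 12.

6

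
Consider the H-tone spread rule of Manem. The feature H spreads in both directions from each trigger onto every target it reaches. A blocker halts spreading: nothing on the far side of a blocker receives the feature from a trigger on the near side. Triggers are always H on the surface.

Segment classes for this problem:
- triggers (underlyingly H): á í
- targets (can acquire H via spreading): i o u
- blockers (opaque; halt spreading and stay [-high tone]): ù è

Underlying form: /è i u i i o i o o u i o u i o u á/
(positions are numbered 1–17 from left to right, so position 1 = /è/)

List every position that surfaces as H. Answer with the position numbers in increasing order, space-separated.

From /á/ at 17 rightward: word edge.
From /á/ at 17 leftward: 16 /u/ → H; 15 /o/ → H; 14 /i/ → H; 13 /u/ → H; 12 /o/ → H; 11 /i/ → H; 10 /u/ → H; 9 /o/ → H; 8 /o/ → H; 7 /i/ → H; 6 /o/ → H; 5 /i/ → H; 4 /i/ → H; 3 /u/ → H; 2 /i/ → H; 1 /è/ blocks.

2 3 4 5 6 7 8 9 10 11 12 13 14 15 16 17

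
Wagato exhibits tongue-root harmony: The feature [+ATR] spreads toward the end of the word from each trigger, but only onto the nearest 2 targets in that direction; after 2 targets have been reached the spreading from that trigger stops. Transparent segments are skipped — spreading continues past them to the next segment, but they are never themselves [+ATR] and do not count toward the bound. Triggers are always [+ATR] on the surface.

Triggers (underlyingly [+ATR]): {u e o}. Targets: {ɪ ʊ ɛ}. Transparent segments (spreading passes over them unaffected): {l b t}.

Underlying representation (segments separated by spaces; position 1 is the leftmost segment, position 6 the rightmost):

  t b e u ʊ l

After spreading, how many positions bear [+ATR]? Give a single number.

From /e/ at 3 rightward: 4 /u/ is itself a trigger — this domain ends here.
From /u/ at 4 rightward: 5 /ʊ/ → [+ATR]; 6 /l/ transparent; word edge.
[+ATR] positions on the surface: 3 4 5.

3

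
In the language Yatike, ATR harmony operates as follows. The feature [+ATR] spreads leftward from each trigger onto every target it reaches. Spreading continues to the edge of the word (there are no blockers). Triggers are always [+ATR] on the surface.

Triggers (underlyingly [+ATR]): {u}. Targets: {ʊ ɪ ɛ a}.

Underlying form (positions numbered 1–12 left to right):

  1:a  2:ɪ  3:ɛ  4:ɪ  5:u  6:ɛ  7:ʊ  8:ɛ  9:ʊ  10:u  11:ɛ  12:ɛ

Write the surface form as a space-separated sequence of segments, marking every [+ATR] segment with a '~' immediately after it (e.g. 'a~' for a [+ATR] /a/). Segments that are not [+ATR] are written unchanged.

From /u/ at 5 leftward: 4 /ɪ/ → [+ATR]; 3 /ɛ/ → [+ATR]; 2 /ɪ/ → [+ATR]; 1 /a/ → [+ATR]; word edge.
From /u/ at 10 leftward: 9 /ʊ/ → [+ATR]; 8 /ɛ/ → [+ATR]; 7 /ʊ/ → [+ATR]; 6 /ɛ/ → [+ATR]; 5 /u/ is itself a trigger — this domain ends here.
Targets with no active source: positions 11 12 stay [-ATR].
[+ATR] positions on the surface: 1 2 3 4 5 6 7 8 9 10.

a~ ɪ~ ɛ~ ɪ~ u~ ɛ~ ʊ~ ɛ~ ʊ~ u~ ɛ ɛ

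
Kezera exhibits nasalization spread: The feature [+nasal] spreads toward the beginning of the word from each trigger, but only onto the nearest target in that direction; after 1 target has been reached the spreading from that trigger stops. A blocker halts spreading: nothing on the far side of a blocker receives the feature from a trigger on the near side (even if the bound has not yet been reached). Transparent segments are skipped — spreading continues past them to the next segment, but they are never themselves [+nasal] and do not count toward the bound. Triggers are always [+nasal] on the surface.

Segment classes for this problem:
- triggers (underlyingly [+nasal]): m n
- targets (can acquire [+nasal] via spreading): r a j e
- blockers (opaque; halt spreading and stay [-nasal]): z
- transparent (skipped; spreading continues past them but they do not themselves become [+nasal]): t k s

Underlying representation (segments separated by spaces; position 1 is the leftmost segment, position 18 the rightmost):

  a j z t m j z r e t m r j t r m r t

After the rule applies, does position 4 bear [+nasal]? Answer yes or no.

no

From /m/ at 5 leftward: 4 /t/ transparent; 3 /z/ blocks.
From /m/ at 11 leftward: 10 /t/ transparent; 9 /e/ → [+nasal]; bound reached.
From /m/ at 16 leftward: 15 /r/ → [+nasal]; bound reached.
Targets with no active source: positions 1 2 6 8 12 13 17 stay [-nasal].
[+nasal] positions on the surface: 5 9 11 15 16.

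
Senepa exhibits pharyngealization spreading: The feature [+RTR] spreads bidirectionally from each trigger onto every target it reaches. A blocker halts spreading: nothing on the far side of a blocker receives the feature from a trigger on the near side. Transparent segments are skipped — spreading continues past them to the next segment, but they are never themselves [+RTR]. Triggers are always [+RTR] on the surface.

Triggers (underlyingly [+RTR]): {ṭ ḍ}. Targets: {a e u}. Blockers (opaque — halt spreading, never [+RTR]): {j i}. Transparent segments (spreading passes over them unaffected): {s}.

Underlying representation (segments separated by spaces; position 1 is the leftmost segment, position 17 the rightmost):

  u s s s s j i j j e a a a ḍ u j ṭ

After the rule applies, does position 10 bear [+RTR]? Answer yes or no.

From /ḍ/ at 14 rightward: 15 /u/ → [+RTR]; 16 /j/ blocks.
From /ḍ/ at 14 leftward: 13 /a/ → [+RTR]; 12 /a/ → [+RTR]; 11 /a/ → [+RTR]; 10 /e/ → [+RTR]; 9 /j/ blocks.
From /ṭ/ at 17 rightward: word edge.
From /ṭ/ at 17 leftward: 16 /j/ blocks.
Target with no active source: position 1 stays [-emphatic].
[+RTR] positions on the surface: 10 11 12 13 14 15 17.

yes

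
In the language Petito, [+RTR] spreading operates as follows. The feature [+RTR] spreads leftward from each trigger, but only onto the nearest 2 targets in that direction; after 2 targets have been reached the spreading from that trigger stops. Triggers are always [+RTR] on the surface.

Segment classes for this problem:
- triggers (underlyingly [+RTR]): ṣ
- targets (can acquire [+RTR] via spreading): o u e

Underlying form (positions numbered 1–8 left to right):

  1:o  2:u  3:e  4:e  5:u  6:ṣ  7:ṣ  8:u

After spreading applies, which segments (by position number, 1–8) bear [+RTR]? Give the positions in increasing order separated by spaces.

4 5 6 7

From /ṣ/ at 6 leftward: 5 /u/ → [+RTR]; 4 /e/ → [+RTR]; bound reached.
From /ṣ/ at 7 leftward: 6 /ṣ/ is itself a trigger — this domain ends here.
Targets with no active source: positions 1 2 3 8 stay [-emphatic].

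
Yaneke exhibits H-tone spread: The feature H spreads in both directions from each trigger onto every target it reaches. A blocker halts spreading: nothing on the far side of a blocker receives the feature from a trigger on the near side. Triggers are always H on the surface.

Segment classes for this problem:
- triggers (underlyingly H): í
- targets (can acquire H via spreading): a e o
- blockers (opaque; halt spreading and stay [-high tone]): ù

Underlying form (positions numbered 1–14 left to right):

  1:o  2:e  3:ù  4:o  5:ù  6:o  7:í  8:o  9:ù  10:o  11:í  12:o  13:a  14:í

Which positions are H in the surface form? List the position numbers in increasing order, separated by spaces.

From /í/ at 7 rightward: 8 /o/ → H; 9 /ù/ blocks.
From /í/ at 7 leftward: 6 /o/ → H; 5 /ù/ blocks.
From /í/ at 11 rightward: 12 /o/ → H; 13 /a/ → H; 14 /í/ is itself a trigger — this domain ends here.
From /í/ at 11 leftward: 10 /o/ → H; 9 /ù/ blocks.
From /í/ at 14 rightward: word edge.
From /í/ at 14 leftward: 13 /a/ → H; 12 /o/ → H; 11 /í/ is itself a trigger — this domain ends here.
Targets with no active source: positions 1 2 4 stay [-high tone].

6 7 8 10 11 12 13 14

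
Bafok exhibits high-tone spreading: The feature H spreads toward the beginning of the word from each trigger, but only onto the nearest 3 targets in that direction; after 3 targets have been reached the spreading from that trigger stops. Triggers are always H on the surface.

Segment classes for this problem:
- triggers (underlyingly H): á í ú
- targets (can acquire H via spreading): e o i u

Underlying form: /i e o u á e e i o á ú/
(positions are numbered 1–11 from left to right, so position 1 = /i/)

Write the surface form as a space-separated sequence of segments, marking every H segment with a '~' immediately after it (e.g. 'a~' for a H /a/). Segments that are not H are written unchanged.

i e~ o~ u~ á~ e e~ i~ o~ á~ ú~

From /á/ at 5 leftward: 4 /u/ → H; 3 /o/ → H; 2 /e/ → H; bound reached.
From /á/ at 10 leftward: 9 /o/ → H; 8 /i/ → H; 7 /e/ → H; bound reached.
From /ú/ at 11 leftward: 10 /á/ is itself a trigger — this domain ends here.
Targets with no active source: positions 1 6 stay [-high tone].
H positions on the surface: 2 3 4 5 7 8 9 10 11.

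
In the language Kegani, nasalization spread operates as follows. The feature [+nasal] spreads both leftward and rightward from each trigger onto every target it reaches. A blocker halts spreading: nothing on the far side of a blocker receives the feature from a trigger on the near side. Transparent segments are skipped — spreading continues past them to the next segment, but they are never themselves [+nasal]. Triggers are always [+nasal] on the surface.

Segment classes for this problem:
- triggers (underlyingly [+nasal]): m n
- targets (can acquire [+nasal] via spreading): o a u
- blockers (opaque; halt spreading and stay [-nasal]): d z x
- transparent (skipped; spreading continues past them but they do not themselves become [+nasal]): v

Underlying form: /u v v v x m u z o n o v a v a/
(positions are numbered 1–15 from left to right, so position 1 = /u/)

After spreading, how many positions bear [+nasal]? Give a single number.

From /m/ at 6 rightward: 7 /u/ → [+nasal]; 8 /z/ blocks.
From /m/ at 6 leftward: 5 /x/ blocks.
From /n/ at 10 rightward: 11 /o/ → [+nasal]; 12 /v/ transparent; 13 /a/ → [+nasal]; 14 /v/ transparent; 15 /a/ → [+nasal]; word edge.
From /n/ at 10 leftward: 9 /o/ → [+nasal]; 8 /z/ blocks.
Target with no active source: position 1 stays [-nasal].
[+nasal] positions on the surface: 6 7 9 10 11 13 15.

7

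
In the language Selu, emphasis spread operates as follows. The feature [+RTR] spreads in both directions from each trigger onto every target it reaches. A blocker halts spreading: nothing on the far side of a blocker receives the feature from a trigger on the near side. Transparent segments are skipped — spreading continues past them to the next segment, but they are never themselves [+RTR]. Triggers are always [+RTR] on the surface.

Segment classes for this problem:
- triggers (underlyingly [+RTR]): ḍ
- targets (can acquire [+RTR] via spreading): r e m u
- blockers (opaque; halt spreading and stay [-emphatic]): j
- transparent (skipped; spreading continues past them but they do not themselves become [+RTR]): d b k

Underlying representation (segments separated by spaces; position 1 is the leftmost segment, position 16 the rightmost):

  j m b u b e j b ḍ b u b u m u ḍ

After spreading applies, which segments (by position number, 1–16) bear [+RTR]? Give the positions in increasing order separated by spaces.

9 11 13 14 15 16

From /ḍ/ at 9 rightward: 10 /b/ transparent; 11 /u/ → [+RTR]; 12 /b/ transparent; 13 /u/ → [+RTR]; 14 /m/ → [+RTR]; 15 /u/ → [+RTR]; 16 /ḍ/ is itself a trigger — this domain ends here.
From /ḍ/ at 9 leftward: 8 /b/ transparent; 7 /j/ blocks.
From /ḍ/ at 16 rightward: word edge.
From /ḍ/ at 16 leftward: 15 /u/ → [+RTR]; 14 /m/ → [+RTR]; 13 /u/ → [+RTR]; 12 /b/ transparent; 11 /u/ → [+RTR]; 10 /b/ transparent; 9 /ḍ/ is itself a trigger — this domain ends here.
Targets with no active source: positions 2 4 6 stay [-emphatic].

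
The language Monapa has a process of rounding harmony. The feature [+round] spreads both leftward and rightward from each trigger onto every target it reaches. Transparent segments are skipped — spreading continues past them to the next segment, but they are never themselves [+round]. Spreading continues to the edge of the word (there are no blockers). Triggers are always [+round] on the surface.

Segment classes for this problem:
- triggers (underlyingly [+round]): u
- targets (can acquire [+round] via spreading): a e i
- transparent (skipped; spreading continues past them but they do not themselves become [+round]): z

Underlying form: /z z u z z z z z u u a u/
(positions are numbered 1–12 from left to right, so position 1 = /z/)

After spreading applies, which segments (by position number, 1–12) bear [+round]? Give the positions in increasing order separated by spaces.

3 9 10 11 12

From /u/ at 3 rightward: 4 /z/ transparent; 5 /z/ transparent; 6 /z/ transparent; 7 /z/ transparent; 8 /z/ transparent; 9 /u/ is itself a trigger — this domain ends here.
From /u/ at 3 leftward: 2 /z/ transparent; 1 /z/ transparent; word edge.
From /u/ at 9 rightward: 10 /u/ is itself a trigger — this domain ends here.
From /u/ at 9 leftward: 8 /z/ transparent; 7 /z/ transparent; 6 /z/ transparent; 5 /z/ transparent; 4 /z/ transparent; 3 /u/ is itself a trigger — this domain ends here.
From /u/ at 10 rightward: 11 /a/ → [+round]; 12 /u/ is itself a trigger — this domain ends here.
From /u/ at 10 leftward: 9 /u/ is itself a trigger — this domain ends here.
From /u/ at 12 rightward: word edge.
From /u/ at 12 leftward: 11 /a/ → [+round]; 10 /u/ is itself a trigger — this domain ends here.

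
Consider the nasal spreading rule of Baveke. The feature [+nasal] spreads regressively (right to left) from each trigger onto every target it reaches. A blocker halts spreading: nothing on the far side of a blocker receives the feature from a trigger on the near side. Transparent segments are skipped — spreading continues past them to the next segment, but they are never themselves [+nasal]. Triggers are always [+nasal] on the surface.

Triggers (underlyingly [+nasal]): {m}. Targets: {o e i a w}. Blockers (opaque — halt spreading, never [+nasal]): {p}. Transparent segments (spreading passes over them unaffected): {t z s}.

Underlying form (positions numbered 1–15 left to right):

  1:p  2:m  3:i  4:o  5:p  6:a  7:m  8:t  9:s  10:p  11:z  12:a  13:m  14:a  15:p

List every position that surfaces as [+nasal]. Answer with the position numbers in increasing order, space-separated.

From /m/ at 2 leftward: 1 /p/ blocks.
From /m/ at 7 leftward: 6 /a/ → [+nasal]; 5 /p/ blocks.
From /m/ at 13 leftward: 12 /a/ → [+nasal]; 11 /z/ transparent; 10 /p/ blocks.
Targets with no active source: positions 3 4 14 stay [-nasal].

2 6 7 12 13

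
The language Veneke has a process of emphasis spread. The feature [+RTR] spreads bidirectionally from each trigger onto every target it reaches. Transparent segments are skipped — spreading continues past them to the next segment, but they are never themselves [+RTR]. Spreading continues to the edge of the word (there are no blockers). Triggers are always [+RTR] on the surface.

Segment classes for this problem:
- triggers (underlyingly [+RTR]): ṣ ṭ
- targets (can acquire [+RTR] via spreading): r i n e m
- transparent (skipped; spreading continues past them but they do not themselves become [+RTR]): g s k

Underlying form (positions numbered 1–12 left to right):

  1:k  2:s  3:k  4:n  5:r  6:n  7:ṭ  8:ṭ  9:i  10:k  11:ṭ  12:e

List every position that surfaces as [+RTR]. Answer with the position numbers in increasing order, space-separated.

4 5 6 7 8 9 11 12

From /ṭ/ at 7 rightward: 8 /ṭ/ is itself a trigger — this domain ends here.
From /ṭ/ at 7 leftward: 6 /n/ → [+RTR]; 5 /r/ → [+RTR]; 4 /n/ → [+RTR]; 3 /k/ transparent; 2 /s/ transparent; 1 /k/ transparent; word edge.
From /ṭ/ at 8 rightward: 9 /i/ → [+RTR]; 10 /k/ transparent; 11 /ṭ/ is itself a trigger — this domain ends here.
From /ṭ/ at 8 leftward: 7 /ṭ/ is itself a trigger — this domain ends here.
From /ṭ/ at 11 rightward: 12 /e/ → [+RTR]; word edge.
From /ṭ/ at 11 leftward: 10 /k/ transparent; 9 /i/ → [+RTR]; 8 /ṭ/ is itself a trigger — this domain ends here.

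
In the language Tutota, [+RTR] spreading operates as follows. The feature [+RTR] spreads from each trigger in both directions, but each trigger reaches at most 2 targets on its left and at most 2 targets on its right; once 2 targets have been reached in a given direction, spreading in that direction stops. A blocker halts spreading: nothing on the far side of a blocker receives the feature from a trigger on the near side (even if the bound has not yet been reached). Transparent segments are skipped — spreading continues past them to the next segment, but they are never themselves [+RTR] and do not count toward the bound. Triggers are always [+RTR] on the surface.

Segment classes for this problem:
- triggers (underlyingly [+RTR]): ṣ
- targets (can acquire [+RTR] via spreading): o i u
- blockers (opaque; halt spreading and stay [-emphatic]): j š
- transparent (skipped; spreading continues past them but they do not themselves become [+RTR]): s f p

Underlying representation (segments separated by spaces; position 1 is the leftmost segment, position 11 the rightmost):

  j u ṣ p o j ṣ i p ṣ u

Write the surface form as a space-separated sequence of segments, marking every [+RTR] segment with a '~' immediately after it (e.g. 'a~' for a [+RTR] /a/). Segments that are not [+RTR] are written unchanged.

From /ṣ/ at 3 rightward: 4 /p/ transparent; 5 /o/ → [+RTR]; 6 /j/ blocks.
From /ṣ/ at 3 leftward: 2 /u/ → [+RTR]; 1 /j/ blocks.
From /ṣ/ at 7 rightward: 8 /i/ → [+RTR]; 9 /p/ transparent; 10 /ṣ/ is itself a trigger — this domain ends here.
From /ṣ/ at 7 leftward: 6 /j/ blocks.
From /ṣ/ at 10 rightward: 11 /u/ → [+RTR]; word edge.
From /ṣ/ at 10 leftward: 9 /p/ transparent; 8 /i/ → [+RTR]; 7 /ṣ/ is itself a trigger — this domain ends here.
[+RTR] positions on the surface: 2 3 5 7 8 10 11.

j u~ ṣ~ p o~ j ṣ~ i~ p ṣ~ u~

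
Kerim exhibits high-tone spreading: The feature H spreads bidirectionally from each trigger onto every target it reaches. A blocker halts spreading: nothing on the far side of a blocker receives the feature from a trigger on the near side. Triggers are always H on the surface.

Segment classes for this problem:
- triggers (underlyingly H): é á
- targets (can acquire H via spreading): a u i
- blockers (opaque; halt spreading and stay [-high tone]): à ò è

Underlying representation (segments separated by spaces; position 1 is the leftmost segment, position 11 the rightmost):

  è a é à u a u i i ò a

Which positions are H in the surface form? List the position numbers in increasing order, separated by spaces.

From /é/ at 3 rightward: 4 /à/ blocks.
From /é/ at 3 leftward: 2 /a/ → H; 1 /è/ blocks.
Targets with no active source: positions 5 6 7 8 9 11 stay [-high tone].

2 3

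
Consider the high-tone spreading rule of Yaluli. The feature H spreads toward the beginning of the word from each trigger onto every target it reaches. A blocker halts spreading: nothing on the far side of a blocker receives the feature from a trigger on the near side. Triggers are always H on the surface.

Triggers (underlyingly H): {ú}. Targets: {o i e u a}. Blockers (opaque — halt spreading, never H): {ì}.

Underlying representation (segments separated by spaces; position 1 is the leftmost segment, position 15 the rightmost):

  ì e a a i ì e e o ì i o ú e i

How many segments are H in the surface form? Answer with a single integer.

3

From /ú/ at 13 leftward: 12 /o/ → H; 11 /i/ → H; 10 /ì/ blocks.
Targets with no active source: positions 2 3 4 5 7 8 9 14 15 stay [-high tone].
H positions on the surface: 11 12 13.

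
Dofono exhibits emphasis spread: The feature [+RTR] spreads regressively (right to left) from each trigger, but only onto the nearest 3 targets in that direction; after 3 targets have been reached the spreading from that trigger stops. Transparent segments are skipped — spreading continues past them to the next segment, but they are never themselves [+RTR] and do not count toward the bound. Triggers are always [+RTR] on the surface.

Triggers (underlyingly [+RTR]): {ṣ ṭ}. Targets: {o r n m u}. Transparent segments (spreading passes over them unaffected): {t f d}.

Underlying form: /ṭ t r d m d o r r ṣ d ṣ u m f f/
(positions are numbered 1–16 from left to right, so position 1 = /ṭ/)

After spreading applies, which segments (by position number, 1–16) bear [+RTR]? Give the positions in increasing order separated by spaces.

1 7 8 9 10 12

From /ṭ/ at 1 leftward: word edge.
From /ṣ/ at 10 leftward: 9 /r/ → [+RTR]; 8 /r/ → [+RTR]; 7 /o/ → [+RTR]; bound reached.
From /ṣ/ at 12 leftward: 11 /d/ transparent; 10 /ṣ/ is itself a trigger — this domain ends here.
Targets with no active source: positions 3 5 13 14 stay [-emphatic].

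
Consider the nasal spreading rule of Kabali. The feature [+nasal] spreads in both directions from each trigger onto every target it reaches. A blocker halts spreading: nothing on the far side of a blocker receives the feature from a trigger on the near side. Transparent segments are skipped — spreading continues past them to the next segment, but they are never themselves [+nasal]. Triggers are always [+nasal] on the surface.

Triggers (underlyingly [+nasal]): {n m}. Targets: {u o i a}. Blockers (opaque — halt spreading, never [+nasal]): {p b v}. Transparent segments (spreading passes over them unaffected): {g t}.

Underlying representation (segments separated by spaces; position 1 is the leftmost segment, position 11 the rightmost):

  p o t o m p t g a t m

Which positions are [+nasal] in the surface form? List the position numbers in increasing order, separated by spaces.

2 4 5 9 11

From /m/ at 5 rightward: 6 /p/ blocks.
From /m/ at 5 leftward: 4 /o/ → [+nasal]; 3 /t/ transparent; 2 /o/ → [+nasal]; 1 /p/ blocks.
From /m/ at 11 rightward: word edge.
From /m/ at 11 leftward: 10 /t/ transparent; 9 /a/ → [+nasal]; 8 /g/ transparent; 7 /t/ transparent; 6 /p/ blocks.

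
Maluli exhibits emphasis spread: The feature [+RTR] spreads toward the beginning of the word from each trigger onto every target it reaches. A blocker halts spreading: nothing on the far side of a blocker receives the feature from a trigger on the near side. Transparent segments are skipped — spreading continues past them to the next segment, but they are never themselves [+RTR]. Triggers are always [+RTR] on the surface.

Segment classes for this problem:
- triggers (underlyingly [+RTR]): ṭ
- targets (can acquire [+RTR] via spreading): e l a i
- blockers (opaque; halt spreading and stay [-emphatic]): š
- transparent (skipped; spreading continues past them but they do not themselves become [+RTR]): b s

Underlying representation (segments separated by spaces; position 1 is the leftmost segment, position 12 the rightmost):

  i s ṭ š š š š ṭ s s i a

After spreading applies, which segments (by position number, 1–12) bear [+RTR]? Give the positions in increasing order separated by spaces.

1 3 8

From /ṭ/ at 3 leftward: 2 /s/ transparent; 1 /i/ → [+RTR]; word edge.
From /ṭ/ at 8 leftward: 7 /š/ blocks.
Targets with no active source: positions 11 12 stay [-emphatic].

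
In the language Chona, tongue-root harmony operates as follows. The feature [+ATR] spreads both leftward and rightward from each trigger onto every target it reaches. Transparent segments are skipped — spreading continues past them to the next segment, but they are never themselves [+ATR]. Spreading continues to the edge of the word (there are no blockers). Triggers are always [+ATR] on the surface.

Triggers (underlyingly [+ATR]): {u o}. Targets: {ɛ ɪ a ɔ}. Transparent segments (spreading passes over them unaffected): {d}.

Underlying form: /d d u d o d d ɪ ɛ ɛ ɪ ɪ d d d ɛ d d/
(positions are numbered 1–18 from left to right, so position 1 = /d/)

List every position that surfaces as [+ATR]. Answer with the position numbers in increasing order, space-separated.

From /u/ at 3 rightward: 4 /d/ transparent; 5 /o/ is itself a trigger — this domain ends here.
From /u/ at 3 leftward: 2 /d/ transparent; 1 /d/ transparent; word edge.
From /o/ at 5 rightward: 6 /d/ transparent; 7 /d/ transparent; 8 /ɪ/ → [+ATR]; 9 /ɛ/ → [+ATR]; 10 /ɛ/ → [+ATR]; 11 /ɪ/ → [+ATR]; 12 /ɪ/ → [+ATR]; 13 /d/ transparent; 14 /d/ transparent; 15 /d/ transparent; 16 /ɛ/ → [+ATR]; 17 /d/ transparent; 18 /d/ transparent; word edge.
From /o/ at 5 leftward: 4 /d/ transparent; 3 /u/ is itself a trigger — this domain ends here.

3 5 8 9 10 11 12 16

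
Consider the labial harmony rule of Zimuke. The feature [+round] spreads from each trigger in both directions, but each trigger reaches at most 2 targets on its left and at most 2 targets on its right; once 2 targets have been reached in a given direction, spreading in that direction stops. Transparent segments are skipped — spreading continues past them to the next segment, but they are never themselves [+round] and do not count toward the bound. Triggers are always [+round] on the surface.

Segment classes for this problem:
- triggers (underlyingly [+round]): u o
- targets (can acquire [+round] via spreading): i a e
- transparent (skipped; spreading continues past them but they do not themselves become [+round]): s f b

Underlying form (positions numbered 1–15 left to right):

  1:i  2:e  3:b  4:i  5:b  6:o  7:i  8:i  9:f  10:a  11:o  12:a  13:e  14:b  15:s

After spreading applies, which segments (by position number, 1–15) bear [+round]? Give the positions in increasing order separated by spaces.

From /o/ at 6 rightward: 7 /i/ → [+round]; 8 /i/ → [+round]; bound reached.
From /o/ at 6 leftward: 5 /b/ transparent; 4 /i/ → [+round]; 3 /b/ transparent; 2 /e/ → [+round]; bound reached.
From /o/ at 11 rightward: 12 /a/ → [+round]; 13 /e/ → [+round]; bound reached.
From /o/ at 11 leftward: 10 /a/ → [+round]; 9 /f/ transparent; 8 /i/ → [+round]; bound reached.
Target with no active source: position 1 stays [-round].

2 4 6 7 8 10 11 12 13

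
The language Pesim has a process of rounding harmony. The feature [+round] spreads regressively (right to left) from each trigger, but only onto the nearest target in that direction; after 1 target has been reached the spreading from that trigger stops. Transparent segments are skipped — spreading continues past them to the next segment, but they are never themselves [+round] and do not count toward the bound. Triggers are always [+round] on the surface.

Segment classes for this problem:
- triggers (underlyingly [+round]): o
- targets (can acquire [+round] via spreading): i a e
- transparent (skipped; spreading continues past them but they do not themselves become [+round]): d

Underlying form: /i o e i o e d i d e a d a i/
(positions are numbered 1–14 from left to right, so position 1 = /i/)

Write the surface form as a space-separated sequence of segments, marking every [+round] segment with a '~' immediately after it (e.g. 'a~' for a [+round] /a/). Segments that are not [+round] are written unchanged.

From /o/ at 2 leftward: 1 /i/ → [+round]; bound reached.
From /o/ at 5 leftward: 4 /i/ → [+round]; bound reached.
Targets with no active source: positions 3 6 8 10 11 13 14 stay [-round].
[+round] positions on the surface: 1 2 4 5.

i~ o~ e i~ o~ e d i d e a d a i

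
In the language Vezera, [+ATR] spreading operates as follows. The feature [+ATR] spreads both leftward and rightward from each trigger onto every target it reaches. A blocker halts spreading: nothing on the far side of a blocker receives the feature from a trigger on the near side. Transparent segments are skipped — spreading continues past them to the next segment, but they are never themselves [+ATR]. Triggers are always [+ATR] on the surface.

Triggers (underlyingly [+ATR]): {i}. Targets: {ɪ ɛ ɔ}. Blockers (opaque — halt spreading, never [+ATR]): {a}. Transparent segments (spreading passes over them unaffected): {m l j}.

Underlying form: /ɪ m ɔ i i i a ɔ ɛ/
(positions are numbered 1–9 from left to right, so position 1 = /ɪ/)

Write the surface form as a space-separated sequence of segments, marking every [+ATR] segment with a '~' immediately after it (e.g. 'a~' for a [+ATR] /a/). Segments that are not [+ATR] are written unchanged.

ɪ~ m ɔ~ i~ i~ i~ a ɔ ɛ

From /i/ at 4 rightward: 5 /i/ is itself a trigger — this domain ends here.
From /i/ at 4 leftward: 3 /ɔ/ → [+ATR]; 2 /m/ transparent; 1 /ɪ/ → [+ATR]; word edge.
From /i/ at 5 rightward: 6 /i/ is itself a trigger — this domain ends here.
From /i/ at 5 leftward: 4 /i/ is itself a trigger — this domain ends here.
From /i/ at 6 rightward: 7 /a/ blocks.
From /i/ at 6 leftward: 5 /i/ is itself a trigger — this domain ends here.
Targets with no active source: positions 8 9 stay [-ATR].
[+ATR] positions on the surface: 1 3 4 5 6.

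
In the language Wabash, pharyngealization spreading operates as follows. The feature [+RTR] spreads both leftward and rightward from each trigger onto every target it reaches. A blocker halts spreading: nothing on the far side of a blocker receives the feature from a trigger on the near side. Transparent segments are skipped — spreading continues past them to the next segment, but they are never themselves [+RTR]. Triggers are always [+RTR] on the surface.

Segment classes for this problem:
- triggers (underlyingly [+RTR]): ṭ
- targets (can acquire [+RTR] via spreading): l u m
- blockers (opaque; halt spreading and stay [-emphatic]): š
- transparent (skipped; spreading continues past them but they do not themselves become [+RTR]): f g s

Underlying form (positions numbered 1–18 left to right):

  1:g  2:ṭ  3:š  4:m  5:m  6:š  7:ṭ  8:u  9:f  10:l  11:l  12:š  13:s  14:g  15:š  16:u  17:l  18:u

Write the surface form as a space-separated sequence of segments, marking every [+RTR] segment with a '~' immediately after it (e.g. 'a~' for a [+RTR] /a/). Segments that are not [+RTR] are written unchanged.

From /ṭ/ at 2 rightward: 3 /š/ blocks.
From /ṭ/ at 2 leftward: 1 /g/ transparent; word edge.
From /ṭ/ at 7 rightward: 8 /u/ → [+RTR]; 9 /f/ transparent; 10 /l/ → [+RTR]; 11 /l/ → [+RTR]; 12 /š/ blocks.
From /ṭ/ at 7 leftward: 6 /š/ blocks.
Targets with no active source: positions 4 5 16 17 18 stay [-emphatic].
[+RTR] positions on the surface: 2 7 8 10 11.

g ṭ~ š m m š ṭ~ u~ f l~ l~ š s g š u l u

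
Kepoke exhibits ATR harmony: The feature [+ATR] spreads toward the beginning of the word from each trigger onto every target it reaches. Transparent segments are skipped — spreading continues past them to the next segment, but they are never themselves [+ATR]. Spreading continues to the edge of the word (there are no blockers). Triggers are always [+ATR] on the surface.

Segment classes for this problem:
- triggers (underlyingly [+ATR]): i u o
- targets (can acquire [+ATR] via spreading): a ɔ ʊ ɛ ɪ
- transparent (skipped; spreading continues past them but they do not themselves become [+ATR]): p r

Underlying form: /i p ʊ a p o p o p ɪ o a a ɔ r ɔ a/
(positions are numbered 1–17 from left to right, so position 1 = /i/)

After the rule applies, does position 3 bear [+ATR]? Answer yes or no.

From /i/ at 1 leftward: word edge.
From /o/ at 6 leftward: 5 /p/ transparent; 4 /a/ → [+ATR]; 3 /ʊ/ → [+ATR]; 2 /p/ transparent; 1 /i/ is itself a trigger — this domain ends here.
From /o/ at 8 leftward: 7 /p/ transparent; 6 /o/ is itself a trigger — this domain ends here.
From /o/ at 11 leftward: 10 /ɪ/ → [+ATR]; 9 /p/ transparent; 8 /o/ is itself a trigger — this domain ends here.
Targets with no active source: positions 12 13 14 16 17 stay [-ATR].
[+ATR] positions on the surface: 1 3 4 6 8 10 11.

yes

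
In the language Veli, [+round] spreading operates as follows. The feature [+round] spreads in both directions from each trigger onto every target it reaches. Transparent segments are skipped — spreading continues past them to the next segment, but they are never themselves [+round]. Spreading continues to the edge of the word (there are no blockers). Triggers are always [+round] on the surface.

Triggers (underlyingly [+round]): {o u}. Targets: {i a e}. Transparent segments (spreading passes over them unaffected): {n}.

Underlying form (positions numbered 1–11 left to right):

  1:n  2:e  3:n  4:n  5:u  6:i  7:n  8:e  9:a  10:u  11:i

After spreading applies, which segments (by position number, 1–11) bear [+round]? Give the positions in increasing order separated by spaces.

2 5 6 8 9 10 11

From /u/ at 5 rightward: 6 /i/ → [+round]; 7 /n/ transparent; 8 /e/ → [+round]; 9 /a/ → [+round]; 10 /u/ is itself a trigger — this domain ends here.
From /u/ at 5 leftward: 4 /n/ transparent; 3 /n/ transparent; 2 /e/ → [+round]; 1 /n/ transparent; word edge.
From /u/ at 10 rightward: 11 /i/ → [+round]; word edge.
From /u/ at 10 leftward: 9 /a/ → [+round]; 8 /e/ → [+round]; 7 /n/ transparent; 6 /i/ → [+round]; 5 /u/ is itself a trigger — this domain ends here.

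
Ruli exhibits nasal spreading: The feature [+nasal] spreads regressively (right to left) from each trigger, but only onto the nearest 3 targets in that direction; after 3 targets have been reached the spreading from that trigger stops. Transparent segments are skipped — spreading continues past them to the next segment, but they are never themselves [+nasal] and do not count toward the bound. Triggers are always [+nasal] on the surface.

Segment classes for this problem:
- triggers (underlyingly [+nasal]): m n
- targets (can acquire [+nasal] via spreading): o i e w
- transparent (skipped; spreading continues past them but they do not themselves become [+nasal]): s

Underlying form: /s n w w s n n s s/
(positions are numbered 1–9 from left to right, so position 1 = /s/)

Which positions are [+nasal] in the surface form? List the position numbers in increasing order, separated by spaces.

From /n/ at 2 leftward: 1 /s/ transparent; word edge.
From /n/ at 6 leftward: 5 /s/ transparent; 4 /w/ → [+nasal]; 3 /w/ → [+nasal]; 2 /n/ is itself a trigger — this domain ends here.
From /n/ at 7 leftward: 6 /n/ is itself a trigger — this domain ends here.

2 3 4 6 7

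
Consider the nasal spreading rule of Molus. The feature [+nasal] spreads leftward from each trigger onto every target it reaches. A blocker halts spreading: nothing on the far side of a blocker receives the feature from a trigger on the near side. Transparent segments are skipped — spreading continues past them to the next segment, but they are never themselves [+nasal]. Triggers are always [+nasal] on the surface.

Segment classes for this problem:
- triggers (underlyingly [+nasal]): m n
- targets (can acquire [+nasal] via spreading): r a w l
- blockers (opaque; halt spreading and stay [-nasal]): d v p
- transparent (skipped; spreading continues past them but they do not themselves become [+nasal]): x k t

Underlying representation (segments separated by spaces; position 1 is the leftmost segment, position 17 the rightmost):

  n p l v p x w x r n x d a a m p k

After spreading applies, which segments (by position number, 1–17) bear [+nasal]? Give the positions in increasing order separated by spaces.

From /n/ at 1 leftward: word edge.
From /n/ at 10 leftward: 9 /r/ → [+nasal]; 8 /x/ transparent; 7 /w/ → [+nasal]; 6 /x/ transparent; 5 /p/ blocks.
From /m/ at 15 leftward: 14 /a/ → [+nasal]; 13 /a/ → [+nasal]; 12 /d/ blocks.
Target with no active source: position 3 stays [-nasal].

1 7 9 10 13 14 15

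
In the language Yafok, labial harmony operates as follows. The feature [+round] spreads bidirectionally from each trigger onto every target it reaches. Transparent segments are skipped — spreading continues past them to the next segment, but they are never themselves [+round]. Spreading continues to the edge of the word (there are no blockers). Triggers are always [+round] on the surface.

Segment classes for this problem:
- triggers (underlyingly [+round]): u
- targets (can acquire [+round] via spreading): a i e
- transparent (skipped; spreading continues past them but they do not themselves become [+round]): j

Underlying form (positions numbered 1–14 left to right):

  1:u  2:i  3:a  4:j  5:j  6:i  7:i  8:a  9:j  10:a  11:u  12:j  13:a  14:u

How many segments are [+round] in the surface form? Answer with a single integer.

10

From /u/ at 1 rightward: 2 /i/ → [+round]; 3 /a/ → [+round]; 4 /j/ transparent; 5 /j/ transparent; 6 /i/ → [+round]; 7 /i/ → [+round]; 8 /a/ → [+round]; 9 /j/ transparent; 10 /a/ → [+round]; 11 /u/ is itself a trigger — this domain ends here.
From /u/ at 1 leftward: word edge.
From /u/ at 11 rightward: 12 /j/ transparent; 13 /a/ → [+round]; 14 /u/ is itself a trigger — this domain ends here.
From /u/ at 11 leftward: 10 /a/ → [+round]; 9 /j/ transparent; 8 /a/ → [+round]; 7 /i/ → [+round]; 6 /i/ → [+round]; 5 /j/ transparent; 4 /j/ transparent; 3 /a/ → [+round]; 2 /i/ → [+round]; 1 /u/ is itself a trigger — this domain ends here.
From /u/ at 14 rightward: word edge.
From /u/ at 14 leftward: 13 /a/ → [+round]; 12 /j/ transparent; 11 /u/ is itself a trigger — this domain ends here.
[+round] positions on the surface: 1 2 3 6 7 8 10 11 13 14.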